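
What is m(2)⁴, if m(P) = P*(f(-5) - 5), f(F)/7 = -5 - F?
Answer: 10000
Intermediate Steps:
f(F) = -35 - 7*F (f(F) = 7*(-5 - F) = -35 - 7*F)
m(P) = -5*P (m(P) = P*((-35 - 7*(-5)) - 5) = P*((-35 + 35) - 5) = P*(0 - 5) = P*(-5) = -5*P)
m(2)⁴ = (-5*2)⁴ = (-10)⁴ = 10000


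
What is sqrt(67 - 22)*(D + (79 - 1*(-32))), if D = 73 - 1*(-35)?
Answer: 657*sqrt(5) ≈ 1469.1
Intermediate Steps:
D = 108 (D = 73 + 35 = 108)
sqrt(67 - 22)*(D + (79 - 1*(-32))) = sqrt(67 - 22)*(108 + (79 - 1*(-32))) = sqrt(45)*(108 + (79 + 32)) = (3*sqrt(5))*(108 + 111) = (3*sqrt(5))*219 = 657*sqrt(5)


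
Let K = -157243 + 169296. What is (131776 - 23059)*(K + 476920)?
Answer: 53159677641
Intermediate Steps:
K = 12053
(131776 - 23059)*(K + 476920) = (131776 - 23059)*(12053 + 476920) = 108717*488973 = 53159677641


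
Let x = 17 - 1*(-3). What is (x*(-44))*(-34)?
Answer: 29920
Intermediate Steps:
x = 20 (x = 17 + 3 = 20)
(x*(-44))*(-34) = (20*(-44))*(-34) = -880*(-34) = 29920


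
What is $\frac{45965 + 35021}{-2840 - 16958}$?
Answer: $- \frac{40493}{9899} \approx -4.0906$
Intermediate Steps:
$\frac{45965 + 35021}{-2840 - 16958} = \frac{80986}{-19798} = 80986 \left(- \frac{1}{19798}\right) = - \frac{40493}{9899}$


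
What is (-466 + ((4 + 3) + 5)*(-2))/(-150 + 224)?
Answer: -245/37 ≈ -6.6216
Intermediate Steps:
(-466 + ((4 + 3) + 5)*(-2))/(-150 + 224) = (-466 + (7 + 5)*(-2))/74 = (-466 + 12*(-2))*(1/74) = (-466 - 24)*(1/74) = -490*1/74 = -245/37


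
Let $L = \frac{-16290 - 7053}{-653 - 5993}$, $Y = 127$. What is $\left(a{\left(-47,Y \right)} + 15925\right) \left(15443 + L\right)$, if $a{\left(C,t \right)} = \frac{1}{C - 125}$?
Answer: $\frac{281189113113579}{1143112} \approx 2.4599 \cdot 10^{8}$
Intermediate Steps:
$a{\left(C,t \right)} = \frac{1}{-125 + C}$
$L = \frac{23343}{6646}$ ($L = - \frac{23343}{-6646} = \left(-23343\right) \left(- \frac{1}{6646}\right) = \frac{23343}{6646} \approx 3.5123$)
$\left(a{\left(-47,Y \right)} + 15925\right) \left(15443 + L\right) = \left(\frac{1}{-125 - 47} + 15925\right) \left(15443 + \frac{23343}{6646}\right) = \left(\frac{1}{-172} + 15925\right) \frac{102657521}{6646} = \left(- \frac{1}{172} + 15925\right) \frac{102657521}{6646} = \frac{2739099}{172} \cdot \frac{102657521}{6646} = \frac{281189113113579}{1143112}$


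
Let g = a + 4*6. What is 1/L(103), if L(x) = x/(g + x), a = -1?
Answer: 126/103 ≈ 1.2233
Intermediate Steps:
g = 23 (g = -1 + 4*6 = -1 + 24 = 23)
L(x) = x/(23 + x)
1/L(103) = 1/(103/(23 + 103)) = 1/(103/126) = 126/103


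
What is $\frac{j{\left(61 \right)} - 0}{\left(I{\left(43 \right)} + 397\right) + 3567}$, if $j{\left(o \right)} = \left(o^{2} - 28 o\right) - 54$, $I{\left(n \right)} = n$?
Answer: $\frac{1959}{4007} \approx 0.48889$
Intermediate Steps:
$j{\left(o \right)} = -54 + o^{2} - 28 o$
$\frac{j{\left(61 \right)} - 0}{\left(I{\left(43 \right)} + 397\right) + 3567} = \frac{\left(-54 + 61^{2} - 1708\right) - 0}{\left(43 + 397\right) + 3567} = \frac{\left(-54 + 3721 - 1708\right) + 0}{440 + 3567} = \frac{1959 + 0}{4007} = 1959 \cdot \frac{1}{4007} = \frac{1959}{4007}$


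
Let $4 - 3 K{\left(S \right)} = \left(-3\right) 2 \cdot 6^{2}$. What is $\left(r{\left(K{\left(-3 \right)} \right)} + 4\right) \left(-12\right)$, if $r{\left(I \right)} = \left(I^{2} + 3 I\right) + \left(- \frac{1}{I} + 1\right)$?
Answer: $- \frac{11093473}{165} \approx -67233.0$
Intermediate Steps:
$K{\left(S \right)} = \frac{220}{3}$ ($K{\left(S \right)} = \frac{4}{3} - \frac{\left(-3\right) 2 \cdot 6^{2}}{3} = \frac{4}{3} - \frac{\left(-6\right) 36}{3} = \frac{4}{3} - -72 = \frac{4}{3} + 72 = \frac{220}{3}$)
$r{\left(I \right)} = 1 + I^{2} - \frac{1}{I} + 3 I$ ($r{\left(I \right)} = \left(I^{2} + 3 I\right) + \left(1 - \frac{1}{I}\right) = 1 + I^{2} - \frac{1}{I} + 3 I$)
$\left(r{\left(K{\left(-3 \right)} \right)} + 4\right) \left(-12\right) = \left(\left(1 + \left(\frac{220}{3}\right)^{2} - \frac{1}{\frac{220}{3}} + 3 \cdot \frac{220}{3}\right) + 4\right) \left(-12\right) = \left(\left(1 + \frac{48400}{9} - \frac{3}{220} + 220\right) + 4\right) \left(-12\right) = \left(\frac{11085553}{1980} + 4\right) \left(-12\right) = \frac{11093473}{1980} \left(-12\right) = - \frac{11093473}{165}$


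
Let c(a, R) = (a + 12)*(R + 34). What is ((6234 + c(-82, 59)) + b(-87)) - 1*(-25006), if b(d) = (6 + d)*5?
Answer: 24325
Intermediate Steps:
c(a, R) = (12 + a)*(34 + R)
b(d) = 30 + 5*d
((6234 + c(-82, 59)) + b(-87)) - 1*(-25006) = ((6234 + (408 + 12*59 + 34*(-82) + 59*(-82))) + (30 + 5*(-87))) - 1*(-25006) = ((6234 + (408 + 708 - 2788 - 4838)) + (30 - 435)) + 25006 = ((6234 - 6510) - 405) + 25006 = (-276 - 405) + 25006 = -681 + 25006 = 24325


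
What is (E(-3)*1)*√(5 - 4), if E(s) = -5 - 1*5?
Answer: -10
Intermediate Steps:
E(s) = -10 (E(s) = -5 - 5 = -10)
(E(-3)*1)*√(5 - 4) = (-10*1)*√(5 - 4) = -10*√1 = -10*1 = -10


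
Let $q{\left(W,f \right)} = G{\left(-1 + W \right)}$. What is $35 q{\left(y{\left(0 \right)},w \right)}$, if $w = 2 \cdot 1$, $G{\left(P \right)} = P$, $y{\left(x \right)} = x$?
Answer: $-35$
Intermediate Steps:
$w = 2$
$q{\left(W,f \right)} = -1 + W$
$35 q{\left(y{\left(0 \right)},w \right)} = 35 \left(-1 + 0\right) = 35 \left(-1\right) = -35$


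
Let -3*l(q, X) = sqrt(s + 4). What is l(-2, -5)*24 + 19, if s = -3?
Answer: 11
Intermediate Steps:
l(q, X) = -1/3 (l(q, X) = -sqrt(-3 + 4)/3 = -sqrt(1)/3 = -1/3*1 = -1/3)
l(-2, -5)*24 + 19 = -1/3*24 + 19 = -8 + 19 = 11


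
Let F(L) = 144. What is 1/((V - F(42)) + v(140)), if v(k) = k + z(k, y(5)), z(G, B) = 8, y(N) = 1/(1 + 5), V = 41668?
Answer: 1/41672 ≈ 2.3997e-5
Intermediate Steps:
y(N) = ⅙ (y(N) = 1/6 = ⅙)
v(k) = 8 + k (v(k) = k + 8 = 8 + k)
1/((V - F(42)) + v(140)) = 1/((41668 - 1*144) + (8 + 140)) = 1/((41668 - 144) + 148) = 1/(41524 + 148) = 1/41672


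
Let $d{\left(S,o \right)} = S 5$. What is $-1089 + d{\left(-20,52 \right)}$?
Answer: $-1189$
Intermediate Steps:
$d{\left(S,o \right)} = 5 S$
$-1089 + d{\left(-20,52 \right)} = -1089 + 5 \left(-20\right) = -1089 - 100 = -1189$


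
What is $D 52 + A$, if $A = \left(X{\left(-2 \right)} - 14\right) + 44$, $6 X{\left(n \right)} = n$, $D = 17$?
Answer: $\frac{2741}{3} \approx 913.67$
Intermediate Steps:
$X{\left(n \right)} = \frac{n}{6}$
$A = \frac{89}{3}$ ($A = \left(\frac{1}{6} \left(-2\right) - 14\right) + 44 = \left(- \frac{1}{3} - 14\right) + 44 = - \frac{43}{3} + 44 = \frac{89}{3} \approx 29.667$)
$D 52 + A = 17 \cdot 52 + \frac{89}{3} = 884 + \frac{89}{3} = \frac{2741}{3}$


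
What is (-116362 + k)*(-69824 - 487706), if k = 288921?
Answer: -96206819270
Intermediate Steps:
(-116362 + k)*(-69824 - 487706) = (-116362 + 288921)*(-69824 - 487706) = 172559*(-557530) = -96206819270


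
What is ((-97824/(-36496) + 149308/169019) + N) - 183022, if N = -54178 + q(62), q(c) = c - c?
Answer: -91446896857086/385532339 ≈ -2.3720e+5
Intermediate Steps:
q(c) = 0
N = -54178 (N = -54178 + 0 = -54178)
((-97824/(-36496) + 149308/169019) + N) - 183022 = ((-97824/(-36496) + 149308/169019) - 54178) - 183022 = ((-97824*(-1/36496) + 149308*(1/169019)) - 54178) - 183022 = ((6114/2281 + 149308/169019) - 54178) - 183022 = (1373953714/385532339 - 54178) - 183022 = -20885997108628/385532339 - 183022 = -91446896857086/385532339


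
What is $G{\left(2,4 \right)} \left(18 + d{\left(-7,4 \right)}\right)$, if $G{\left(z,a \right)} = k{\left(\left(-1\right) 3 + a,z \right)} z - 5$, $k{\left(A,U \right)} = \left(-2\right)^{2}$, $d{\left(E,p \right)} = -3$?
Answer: $45$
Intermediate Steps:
$k{\left(A,U \right)} = 4$
$G{\left(z,a \right)} = -5 + 4 z$ ($G{\left(z,a \right)} = 4 z - 5 = -5 + 4 z$)
$G{\left(2,4 \right)} \left(18 + d{\left(-7,4 \right)}\right) = \left(-5 + 4 \cdot 2\right) \left(18 - 3\right) = \left(-5 + 8\right) 15 = 3 \cdot 15 = 45$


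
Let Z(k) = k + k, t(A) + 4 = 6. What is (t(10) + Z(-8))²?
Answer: 196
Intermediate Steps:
t(A) = 2 (t(A) = -4 + 6 = 2)
Z(k) = 2*k
(t(10) + Z(-8))² = (2 + 2*(-8))² = (2 - 16)² = (-14)² = 196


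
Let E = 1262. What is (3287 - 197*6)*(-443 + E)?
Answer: 1723995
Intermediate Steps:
(3287 - 197*6)*(-443 + E) = (3287 - 197*6)*(-443 + 1262) = (3287 - 1182)*819 = 2105*819 = 1723995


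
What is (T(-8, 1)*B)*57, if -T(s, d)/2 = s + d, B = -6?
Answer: -4788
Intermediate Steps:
T(s, d) = -2*d - 2*s (T(s, d) = -2*(s + d) = -2*(d + s) = -2*d - 2*s)
(T(-8, 1)*B)*57 = ((-2*1 - 2*(-8))*(-6))*57 = ((-2 + 16)*(-6))*57 = (14*(-6))*57 = -84*57 = -4788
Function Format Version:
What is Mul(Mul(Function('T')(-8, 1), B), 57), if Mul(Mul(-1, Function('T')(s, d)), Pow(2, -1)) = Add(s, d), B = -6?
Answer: -4788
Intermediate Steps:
Function('T')(s, d) = Add(Mul(-2, d), Mul(-2, s)) (Function('T')(s, d) = Mul(-2, Add(s, d)) = Mul(-2, Add(d, s)) = Add(Mul(-2, d), Mul(-2, s)))
Mul(Mul(Function('T')(-8, 1), B), 57) = Mul(Mul(Add(Mul(-2, 1), Mul(-2, -8)), -6), 57) = Mul(Mul(Add(-2, 16), -6), 57) = Mul(Mul(14, -6), 57) = Mul(-84, 57) = -4788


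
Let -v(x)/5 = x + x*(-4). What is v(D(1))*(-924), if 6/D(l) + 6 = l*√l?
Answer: 16632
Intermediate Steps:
D(l) = 6/(-6 + l^(3/2)) (D(l) = 6/(-6 + l*√l) = 6/(-6 + l^(3/2)))
v(x) = 15*x (v(x) = -5*(x + x*(-4)) = -5*(x - 4*x) = -(-15)*x = 15*x)
v(D(1))*(-924) = (15*(6/(-6 + 1^(3/2))))*(-924) = (15*(6/(-6 + 1)))*(-924) = (15*(6/(-5)))*(-924) = (15*(6*(-⅕)))*(-924) = (15*(-6/5))*(-924) = -18*(-924) = 16632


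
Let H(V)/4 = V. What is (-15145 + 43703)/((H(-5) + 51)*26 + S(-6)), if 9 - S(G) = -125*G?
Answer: 28558/65 ≈ 439.35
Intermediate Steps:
H(V) = 4*V
S(G) = 9 + 125*G (S(G) = 9 - (-125)*G = 9 + 125*G)
(-15145 + 43703)/((H(-5) + 51)*26 + S(-6)) = (-15145 + 43703)/((4*(-5) + 51)*26 + (9 + 125*(-6))) = 28558/((-20 + 51)*26 + (9 - 750)) = 28558/(31*26 - 741) = 28558/(806 - 741) = 28558/65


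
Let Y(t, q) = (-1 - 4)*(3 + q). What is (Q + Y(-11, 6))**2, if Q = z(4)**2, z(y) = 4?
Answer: 841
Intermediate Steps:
Y(t, q) = -15 - 5*q (Y(t, q) = -5*(3 + q) = -15 - 5*q)
Q = 16 (Q = 4**2 = 16)
(Q + Y(-11, 6))**2 = (16 + (-15 - 5*6))**2 = (16 + (-15 - 30))**2 = (16 - 45)**2 = (-29)**2 = 841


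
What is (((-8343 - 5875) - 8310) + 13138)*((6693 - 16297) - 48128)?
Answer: 542103480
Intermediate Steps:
(((-8343 - 5875) - 8310) + 13138)*((6693 - 16297) - 48128) = ((-14218 - 8310) + 13138)*(-9604 - 48128) = (-22528 + 13138)*(-57732) = -9390*(-57732) = 542103480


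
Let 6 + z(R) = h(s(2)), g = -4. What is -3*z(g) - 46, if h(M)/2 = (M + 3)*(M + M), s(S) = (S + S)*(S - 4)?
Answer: -508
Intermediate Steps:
s(S) = 2*S*(-4 + S) (s(S) = (2*S)*(-4 + S) = 2*S*(-4 + S))
h(M) = 4*M*(3 + M) (h(M) = 2*((M + 3)*(M + M)) = 2*((3 + M)*(2*M)) = 2*(2*M*(3 + M)) = 4*M*(3 + M))
z(R) = 154 (z(R) = -6 + 4*(2*2*(-4 + 2))*(3 + 2*2*(-4 + 2)) = -6 + 4*(2*2*(-2))*(3 + 2*2*(-2)) = -6 + 4*(-8)*(3 - 8) = -6 + 4*(-8)*(-5) = -6 + 160 = 154)
-3*z(g) - 46 = -3*154 - 46 = -462 - 46 = -508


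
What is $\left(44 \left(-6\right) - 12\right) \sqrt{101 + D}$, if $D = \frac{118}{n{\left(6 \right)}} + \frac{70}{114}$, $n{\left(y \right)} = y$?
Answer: $- \frac{92 \sqrt{394041}}{19} \approx -3039.5$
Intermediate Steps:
$D = \frac{1156}{57}$ ($D = \frac{118}{6} + \frac{70}{114} = 118 \cdot \frac{1}{6} + 70 \cdot \frac{1}{114} = \frac{59}{3} + \frac{35}{57} = \frac{1156}{57} \approx 20.281$)
$\left(44 \left(-6\right) - 12\right) \sqrt{101 + D} = \left(44 \left(-6\right) - 12\right) \sqrt{101 + \frac{1156}{57}} = \left(-264 - 12\right) \sqrt{\frac{6913}{57}} = - 276 \frac{\sqrt{394041}}{57} = - \frac{92 \sqrt{394041}}{19}$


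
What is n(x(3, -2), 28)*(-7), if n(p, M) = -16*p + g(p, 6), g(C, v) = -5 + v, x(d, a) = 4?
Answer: 441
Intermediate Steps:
n(p, M) = 1 - 16*p (n(p, M) = -16*p + (-5 + 6) = -16*p + 1 = 1 - 16*p)
n(x(3, -2), 28)*(-7) = (1 - 16*4)*(-7) = (1 - 64)*(-7) = -63*(-7) = 441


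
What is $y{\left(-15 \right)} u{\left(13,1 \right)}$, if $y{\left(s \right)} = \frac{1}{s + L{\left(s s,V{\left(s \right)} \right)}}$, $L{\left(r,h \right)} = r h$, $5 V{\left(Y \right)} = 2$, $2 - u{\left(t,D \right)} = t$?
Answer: $- \frac{11}{75} \approx -0.14667$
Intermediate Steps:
$u{\left(t,D \right)} = 2 - t$
$V{\left(Y \right)} = \frac{2}{5}$ ($V{\left(Y \right)} = \frac{1}{5} \cdot 2 = \frac{2}{5}$)
$L{\left(r,h \right)} = h r$
$y{\left(s \right)} = \frac{1}{s + \frac{2 s^{2}}{5}}$ ($y{\left(s \right)} = \frac{1}{s + \frac{2 s s}{5}} = \frac{1}{s + \frac{2 s^{2}}{5}}$)
$y{\left(-15 \right)} u{\left(13,1 \right)} = \frac{5}{\left(-15\right) \left(5 + 2 \left(-15\right)\right)} \left(2 - 13\right) = 5 \left(- \frac{1}{15}\right) \frac{1}{5 - 30} \left(2 - 13\right) = 5 \left(- \frac{1}{15}\right) \frac{1}{-25} \left(-11\right) = 5 \left(- \frac{1}{15}\right) \left(- \frac{1}{25}\right) \left(-11\right) = \frac{1}{75} \left(-11\right) = - \frac{11}{75}$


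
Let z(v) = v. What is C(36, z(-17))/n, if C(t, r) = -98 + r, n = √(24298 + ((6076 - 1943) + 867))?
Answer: -115*√29298/29298 ≈ -0.67186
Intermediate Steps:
n = √29298 (n = √(24298 + (4133 + 867)) = √(24298 + 5000) = √29298 ≈ 171.17)
C(36, z(-17))/n = (-98 - 17)/(√29298) = -115*√29298/29298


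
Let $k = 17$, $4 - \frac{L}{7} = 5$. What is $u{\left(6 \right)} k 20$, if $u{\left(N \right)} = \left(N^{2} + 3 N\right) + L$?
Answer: $15980$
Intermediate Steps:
$L = -7$ ($L = 28 - 35 = -7$)
$u{\left(N \right)} = -7 + N^{2} + 3 N$ ($u{\left(N \right)} = \left(N^{2} + 3 N\right) - 7 = -7 + N^{2} + 3 N$)
$u{\left(6 \right)} k 20 = \left(-7 + 6^{2} + 3 \cdot 6\right) 17 \cdot 20 = \left(-7 + 36 + 18\right) 17 \cdot 20 = 47 \cdot 17 \cdot 20 = 799 \cdot 20 = 15980$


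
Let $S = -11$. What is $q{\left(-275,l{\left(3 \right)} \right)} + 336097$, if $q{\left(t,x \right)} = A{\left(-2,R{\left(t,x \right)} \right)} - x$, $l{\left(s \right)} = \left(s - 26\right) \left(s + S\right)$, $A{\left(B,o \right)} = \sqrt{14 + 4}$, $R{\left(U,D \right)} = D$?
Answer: $335913 + 3 \sqrt{2} \approx 3.3592 \cdot 10^{5}$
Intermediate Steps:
$A{\left(B,o \right)} = 3 \sqrt{2}$ ($A{\left(B,o \right)} = \sqrt{18} = 3 \sqrt{2}$)
$l{\left(s \right)} = \left(-26 + s\right) \left(-11 + s\right)$ ($l{\left(s \right)} = \left(s - 26\right) \left(s - 11\right) = \left(-26 + s\right) \left(-11 + s\right)$)
$q{\left(t,x \right)} = - x + 3 \sqrt{2}$ ($q{\left(t,x \right)} = 3 \sqrt{2} - x = - x + 3 \sqrt{2}$)
$q{\left(-275,l{\left(3 \right)} \right)} + 336097 = \left(- (286 + 3^{2} - 111) + 3 \sqrt{2}\right) + 336097 = \left(- (286 + 9 - 111) + 3 \sqrt{2}\right) + 336097 = \left(\left(-1\right) 184 + 3 \sqrt{2}\right) + 336097 = \left(-184 + 3 \sqrt{2}\right) + 336097 = 335913 + 3 \sqrt{2}$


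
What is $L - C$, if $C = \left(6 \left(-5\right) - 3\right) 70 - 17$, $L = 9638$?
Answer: $11965$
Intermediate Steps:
$C = -2327$ ($C = \left(-30 - 3\right) 70 - 17 = \left(-33\right) 70 - 17 = -2310 - 17 = -2327$)
$L - C = 9638 - -2327 = 9638 + 2327 = 11965$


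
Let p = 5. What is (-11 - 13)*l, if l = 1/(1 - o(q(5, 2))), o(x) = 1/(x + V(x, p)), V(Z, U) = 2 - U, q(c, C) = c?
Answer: -48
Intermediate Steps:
o(x) = 1/(-3 + x) (o(x) = 1/(x + (2 - 1*5)) = 1/(x + (2 - 5)) = 1/(x - 3) = 1/(-3 + x))
l = 2 (l = 1/(1 - 1/(-3 + 5)) = 1/(1 - 1/2) = 1/(1 - 1*½) = 1/(1 - ½) = 1/(½) = 2)
(-11 - 13)*l = (-11 - 13)*2 = -24*2 = -48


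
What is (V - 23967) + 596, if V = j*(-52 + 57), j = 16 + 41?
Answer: -23086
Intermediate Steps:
j = 57
V = 285 (V = 57*(-52 + 57) = 57*5 = 285)
(V - 23967) + 596 = (285 - 23967) + 596 = -23682 + 596 = -23086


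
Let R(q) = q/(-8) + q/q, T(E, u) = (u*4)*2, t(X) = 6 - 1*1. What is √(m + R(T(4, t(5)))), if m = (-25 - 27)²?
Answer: 30*√3 ≈ 51.962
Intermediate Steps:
t(X) = 5 (t(X) = 6 - 1 = 5)
T(E, u) = 8*u (T(E, u) = (4*u)*2 = 8*u)
m = 2704 (m = (-52)² = 2704)
R(q) = 1 - q/8 (R(q) = q*(-⅛) + 1 = -q/8 + 1 = 1 - q/8)
√(m + R(T(4, t(5)))) = √(2704 + (1 - 5)) = √(2704 - 4) = √2700 = 30*√3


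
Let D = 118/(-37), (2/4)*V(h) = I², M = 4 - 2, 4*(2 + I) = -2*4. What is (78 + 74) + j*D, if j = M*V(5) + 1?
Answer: -2046/37 ≈ -55.297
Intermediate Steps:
I = -4 (I = -2 + (-2*4)/4 = -2 + (¼)*(-8) = -2 - 2 = -4)
M = 2
V(h) = 32 (V(h) = 2*(-4)² = 2*16 = 32)
D = -118/37 (D = 118*(-1/37) = -118/37 ≈ -3.1892)
j = 65 (j = 2*32 + 1 = 64 + 1 = 65)
(78 + 74) + j*D = (78 + 74) + 65*(-118/37) = 152 - 7670/37 = -2046/37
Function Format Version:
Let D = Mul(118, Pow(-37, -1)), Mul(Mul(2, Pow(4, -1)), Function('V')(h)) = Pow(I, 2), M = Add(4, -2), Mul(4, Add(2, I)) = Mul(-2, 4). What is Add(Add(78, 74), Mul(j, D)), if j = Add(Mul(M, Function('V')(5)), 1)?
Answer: Rational(-2046, 37) ≈ -55.297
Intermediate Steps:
I = -4 (I = Add(-2, Mul(Rational(1, 4), Mul(-2, 4))) = Add(-2, Mul(Rational(1, 4), -8)) = Add(-2, -2) = -4)
M = 2
Function('V')(h) = 32 (Function('V')(h) = Mul(2, Pow(-4, 2)) = Mul(2, 16) = 32)
D = Rational(-118, 37) (D = Mul(118, Rational(-1, 37)) = Rational(-118, 37) ≈ -3.1892)
j = 65 (j = Add(Mul(2, 32), 1) = Add(64, 1) = 65)
Add(Add(78, 74), Mul(j, D)) = Add(Add(78, 74), Mul(65, Rational(-118, 37))) = Add(152, Rational(-7670, 37)) = Rational(-2046, 37)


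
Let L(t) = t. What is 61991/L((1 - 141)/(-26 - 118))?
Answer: 2231676/35 ≈ 63762.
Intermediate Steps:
61991/L((1 - 141)/(-26 - 118)) = 61991/(((1 - 141)/(-26 - 118))) = 61991/((-140/(-144))) = 61991/((-140*(-1/144))) = 61991/(35/36) = 61991*(36/35) = 2231676/35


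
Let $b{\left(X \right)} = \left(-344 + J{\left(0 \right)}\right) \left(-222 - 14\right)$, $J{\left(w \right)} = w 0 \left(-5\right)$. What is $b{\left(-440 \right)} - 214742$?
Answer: $-133558$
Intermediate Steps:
$J{\left(w \right)} = 0$ ($J{\left(w \right)} = 0 \left(-5\right) = 0$)
$b{\left(X \right)} = 81184$ ($b{\left(X \right)} = \left(-344 + 0\right) \left(-222 - 14\right) = \left(-344\right) \left(-236\right) = 81184$)
$b{\left(-440 \right)} - 214742 = 81184 - 214742 = -133558$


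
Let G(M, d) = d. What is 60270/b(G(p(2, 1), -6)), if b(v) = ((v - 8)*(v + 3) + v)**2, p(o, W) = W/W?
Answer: 10045/216 ≈ 46.505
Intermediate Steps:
p(o, W) = 1
b(v) = (v + (-8 + v)*(3 + v))**2 (b(v) = ((-8 + v)*(3 + v) + v)**2 = (v + (-8 + v)*(3 + v))**2)
60270/b(G(p(2, 1), -6)) = 60270/((24 - 1*(-6)**2 + 4*(-6))**2) = 60270/((24 - 1*36 - 24)**2) = 60270/((24 - 36 - 24)**2) = 60270/((-36)**2) = 60270/1296 = 60270*(1/1296) = 10045/216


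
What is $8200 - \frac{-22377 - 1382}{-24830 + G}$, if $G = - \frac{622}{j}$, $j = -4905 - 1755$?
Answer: $\frac{677926312330}{82683589} \approx 8199.0$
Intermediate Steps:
$j = -6660$ ($j = -4905 - 1755 = -6660$)
$G = \frac{311}{3330}$ ($G = - \frac{622}{-6660} = \left(-622\right) \left(- \frac{1}{6660}\right) = \frac{311}{3330} \approx 0.093393$)
$8200 - \frac{-22377 - 1382}{-24830 + G} = 8200 - \frac{-22377 - 1382}{-24830 + \frac{311}{3330}} = 8200 - \frac{-22377 - 1382}{- \frac{82683589}{3330}} = 8200 - \left(-23759\right) \left(- \frac{3330}{82683589}\right) = 8200 - \frac{79117470}{82683589} = \frac{677926312330}{82683589}$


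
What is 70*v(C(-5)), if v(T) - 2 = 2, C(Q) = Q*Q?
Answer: 280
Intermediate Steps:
C(Q) = Q**2
v(T) = 4 (v(T) = 2 + 2 = 4)
70*v(C(-5)) = 70*4 = 280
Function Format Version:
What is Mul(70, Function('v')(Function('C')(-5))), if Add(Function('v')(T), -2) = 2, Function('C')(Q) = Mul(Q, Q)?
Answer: 280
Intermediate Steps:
Function('C')(Q) = Pow(Q, 2)
Function('v')(T) = 4 (Function('v')(T) = Add(2, 2) = 4)
Mul(70, Function('v')(Function('C')(-5))) = Mul(70, 4) = 280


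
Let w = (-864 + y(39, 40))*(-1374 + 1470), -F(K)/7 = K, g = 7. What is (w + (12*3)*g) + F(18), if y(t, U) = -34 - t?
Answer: -89826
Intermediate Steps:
F(K) = -7*K
w = -89952 (w = (-864 + (-34 - 1*39))*(-1374 + 1470) = (-864 + (-34 - 39))*96 = (-864 - 73)*96 = -937*96 = -89952)
(w + (12*3)*g) + F(18) = (-89952 + (12*3)*7) - 7*18 = (-89952 + 36*7) - 126 = (-89952 + 252) - 126 = -89700 - 126 = -89826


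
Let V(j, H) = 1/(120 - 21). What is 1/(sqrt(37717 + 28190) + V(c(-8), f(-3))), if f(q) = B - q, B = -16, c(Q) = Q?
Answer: -99/645954506 + 29403*sqrt(7323)/645954506 ≈ 0.0038951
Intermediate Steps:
f(q) = -16 - q
V(j, H) = 1/99
1/(sqrt(37717 + 28190) + V(c(-8), f(-3))) = 1/(sqrt(37717 + 28190) + 1/99) = 1/(sqrt(65907) + 1/99) = 1/(3*sqrt(7323) + 1/99) = 1/(1/99 + 3*sqrt(7323))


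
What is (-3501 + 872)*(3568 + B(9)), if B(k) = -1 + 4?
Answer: -9388159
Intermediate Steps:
B(k) = 3
(-3501 + 872)*(3568 + B(9)) = (-3501 + 872)*(3568 + 3) = -2629*3571 = -9388159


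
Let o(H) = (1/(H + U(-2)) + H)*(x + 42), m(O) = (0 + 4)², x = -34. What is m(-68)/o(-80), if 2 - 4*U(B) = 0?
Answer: -159/6361 ≈ -0.024996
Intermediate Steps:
U(B) = ½ (U(B) = ½ - ¼*0 = ½ + 0 = ½)
m(O) = 16 (m(O) = 4² = 16)
o(H) = 8*H + 8/(½ + H) (o(H) = (1/(H + ½) + H)*(-34 + 42) = (1/(½ + H) + H)*8 = (H + 1/(½ + H))*8 = 8*H + 8/(½ + H))
m(-68)/o(-80) = 16/((8*(2 - 80 + 2*(-80)²)/(1 + 2*(-80)))) = 16/((8*(2 - 80 + 2*6400)/(1 - 160))) = 16/((8*(2 - 80 + 12800)/(-159))) = 16/((8*(-1/159)*12722)) = 16/(-101776/159) = 16*(-159/101776) = -159/6361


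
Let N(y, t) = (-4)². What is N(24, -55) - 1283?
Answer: -1267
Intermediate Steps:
N(y, t) = 16
N(24, -55) - 1283 = 16 - 1283 = -1267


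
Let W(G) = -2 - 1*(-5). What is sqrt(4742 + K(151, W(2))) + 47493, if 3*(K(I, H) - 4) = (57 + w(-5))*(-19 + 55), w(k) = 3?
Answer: 47493 + sqrt(5466) ≈ 47567.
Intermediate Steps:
W(G) = 3 (W(G) = -2 + 5 = 3)
K(I, H) = 724 (K(I, H) = 4 + ((57 + 3)*(-19 + 55))/3 = 4 + (60*36)/3 = 4 + (1/3)*2160 = 4 + 720 = 724)
sqrt(4742 + K(151, W(2))) + 47493 = sqrt(4742 + 724) + 47493 = sqrt(5466) + 47493 = 47493 + sqrt(5466)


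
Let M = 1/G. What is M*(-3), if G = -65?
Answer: 3/65 ≈ 0.046154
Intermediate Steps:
M = -1/65 (M = 1/(-65) = -1/65 ≈ -0.015385)
M*(-3) = -1/65*(-3) = 3/65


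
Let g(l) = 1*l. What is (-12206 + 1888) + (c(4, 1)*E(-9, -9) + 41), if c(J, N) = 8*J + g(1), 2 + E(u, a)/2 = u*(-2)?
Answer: -9221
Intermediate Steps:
E(u, a) = -4 - 4*u (E(u, a) = -4 + 2*(u*(-2)) = -4 + 2*(-2*u) = -4 - 4*u)
g(l) = l
c(J, N) = 1 + 8*J (c(J, N) = 8*J + 1 = 1 + 8*J)
(-12206 + 1888) + (c(4, 1)*E(-9, -9) + 41) = (-12206 + 1888) + ((1 + 8*4)*(-4 - 4*(-9)) + 41) = -10318 + ((1 + 32)*(-4 + 36) + 41) = -10318 + (33*32 + 41) = -10318 + (1056 + 41) = -10318 + 1097 = -9221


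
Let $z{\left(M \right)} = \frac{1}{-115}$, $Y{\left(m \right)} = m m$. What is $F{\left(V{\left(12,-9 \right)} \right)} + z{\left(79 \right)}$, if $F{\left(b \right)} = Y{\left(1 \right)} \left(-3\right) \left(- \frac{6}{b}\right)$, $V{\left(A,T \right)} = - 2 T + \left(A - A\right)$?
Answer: $\frac{114}{115} \approx 0.9913$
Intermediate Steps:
$Y{\left(m \right)} = m^{2}$
$z{\left(M \right)} = - \frac{1}{115}$
$V{\left(A,T \right)} = - 2 T$ ($V{\left(A,T \right)} = - 2 T + 0 = - 2 T$)
$F{\left(b \right)} = \frac{18}{b}$ ($F{\left(b \right)} = 1^{2} \left(-3\right) \left(- \frac{6}{b}\right) = 1 \left(-3\right) \left(- \frac{6}{b}\right) = - 3 \left(- \frac{6}{b}\right) = \frac{18}{b}$)
$F{\left(V{\left(12,-9 \right)} \right)} + z{\left(79 \right)} = \frac{18}{\left(-2\right) \left(-9\right)} - \frac{1}{115} = \frac{18}{18} - \frac{1}{115} = 18 \cdot \frac{1}{18} - \frac{1}{115} = 1 - \frac{1}{115} = \frac{114}{115}$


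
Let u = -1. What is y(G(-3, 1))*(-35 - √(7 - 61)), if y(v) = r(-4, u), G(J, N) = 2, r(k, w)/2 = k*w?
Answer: -280 - 24*I*√6 ≈ -280.0 - 58.788*I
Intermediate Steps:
r(k, w) = 2*k*w (r(k, w) = 2*(k*w) = 2*k*w)
y(v) = 8 (y(v) = 2*(-4)*(-1) = 8)
y(G(-3, 1))*(-35 - √(7 - 61)) = 8*(-35 - √(7 - 61)) = 8*(-35 - √(-54)) = 8*(-35 - 3*I*√6) = -280 - 24*I*√6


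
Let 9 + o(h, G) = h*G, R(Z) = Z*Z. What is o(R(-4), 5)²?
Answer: 5041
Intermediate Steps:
R(Z) = Z²
o(h, G) = -9 + G*h (o(h, G) = -9 + h*G = -9 + G*h)
o(R(-4), 5)² = (-9 + 5*(-4)²)² = (-9 + 5*16)² = (-9 + 80)² = 71² = 5041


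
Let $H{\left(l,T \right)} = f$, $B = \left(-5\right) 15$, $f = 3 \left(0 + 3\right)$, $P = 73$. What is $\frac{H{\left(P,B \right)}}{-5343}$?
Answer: $- \frac{3}{1781} \approx -0.0016844$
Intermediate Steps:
$f = 9$ ($f = 3 \cdot 3 = 9$)
$B = -75$
$H{\left(l,T \right)} = 9$
$\frac{H{\left(P,B \right)}}{-5343} = \frac{9}{-5343} = 9 \left(- \frac{1}{5343}\right) = - \frac{3}{1781}$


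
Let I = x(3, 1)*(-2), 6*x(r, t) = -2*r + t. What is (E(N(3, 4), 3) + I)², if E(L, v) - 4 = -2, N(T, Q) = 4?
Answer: 121/9 ≈ 13.444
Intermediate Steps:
E(L, v) = 2 (E(L, v) = 4 - 2 = 2)
x(r, t) = -r/3 + t/6 (x(r, t) = (-2*r + t)/6 = (t - 2*r)/6 = -r/3 + t/6)
I = 5/3 (I = (-⅓*3 + (⅙)*1)*(-2) = (-1 + ⅙)*(-2) = -⅚*(-2) = 5/3 ≈ 1.6667)
(E(N(3, 4), 3) + I)² = (2 + 5/3)² = (11/3)² = 121/9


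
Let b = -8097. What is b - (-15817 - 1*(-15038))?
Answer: -7318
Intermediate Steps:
b - (-15817 - 1*(-15038)) = -8097 - (-15817 - 1*(-15038)) = -8097 - (-15817 + 15038) = -8097 - 1*(-779) = -8097 + 779 = -7318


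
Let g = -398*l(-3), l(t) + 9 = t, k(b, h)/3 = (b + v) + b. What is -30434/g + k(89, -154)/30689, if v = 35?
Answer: -465468581/73285332 ≈ -6.3515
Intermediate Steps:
k(b, h) = 105 + 6*b (k(b, h) = 3*((b + 35) + b) = 3*((35 + b) + b) = 3*(35 + 2*b) = 105 + 6*b)
l(t) = -9 + t
g = 4776 (g = -398*(-9 - 3) = -398*(-12) = 4776)
-30434/g + k(89, -154)/30689 = -30434/4776 + (105 + 6*89)/30689 = -30434*1/4776 + (105 + 534)*(1/30689) = -15217/2388 + 639*(1/30689) = -15217/2388 + 639/30689 = -465468581/73285332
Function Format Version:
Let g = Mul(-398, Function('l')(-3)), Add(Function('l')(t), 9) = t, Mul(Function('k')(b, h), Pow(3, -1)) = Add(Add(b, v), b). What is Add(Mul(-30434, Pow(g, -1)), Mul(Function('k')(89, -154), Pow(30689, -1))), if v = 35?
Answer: Rational(-465468581, 73285332) ≈ -6.3515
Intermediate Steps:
Function('k')(b, h) = Add(105, Mul(6, b)) (Function('k')(b, h) = Mul(3, Add(Add(b, 35), b)) = Mul(3, Add(Add(35, b), b)) = Mul(3, Add(35, Mul(2, b))) = Add(105, Mul(6, b)))
Function('l')(t) = Add(-9, t)
g = 4776 (g = Mul(-398, Add(-9, -3)) = Mul(-398, -12) = 4776)
Add(Mul(-30434, Pow(g, -1)), Mul(Function('k')(89, -154), Pow(30689, -1))) = Add(Mul(-30434, Pow(4776, -1)), Mul(Add(105, Mul(6, 89)), Pow(30689, -1))) = Add(Mul(-30434, Rational(1, 4776)), Mul(Add(105, 534), Rational(1, 30689))) = Add(Rational(-15217, 2388), Mul(639, Rational(1, 30689))) = Add(Rational(-15217, 2388), Rational(639, 30689)) = Rational(-465468581, 73285332)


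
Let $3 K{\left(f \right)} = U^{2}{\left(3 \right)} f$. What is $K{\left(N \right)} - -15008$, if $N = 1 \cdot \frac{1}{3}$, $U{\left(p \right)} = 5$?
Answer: $\frac{135097}{9} \approx 15011.0$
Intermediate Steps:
$N = \frac{1}{3}$ ($N = 1 \cdot \frac{1}{3} = \frac{1}{3} \approx 0.33333$)
$K{\left(f \right)} = \frac{25 f}{3}$ ($K{\left(f \right)} = \frac{5^{2} f}{3} = \frac{25 f}{3}$)
$K{\left(N \right)} - -15008 = \frac{25}{3} \cdot \frac{1}{3} - -15008 = \frac{25}{9} + 15008 = \frac{135097}{9}$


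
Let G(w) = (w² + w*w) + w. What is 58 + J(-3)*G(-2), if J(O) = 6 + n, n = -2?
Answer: 82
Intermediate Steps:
G(w) = w + 2*w² (G(w) = (w² + w²) + w = 2*w² + w = w + 2*w²)
J(O) = 4 (J(O) = 6 - 2 = 4)
58 + J(-3)*G(-2) = 58 + 4*(-2*(1 + 2*(-2))) = 58 + 4*(-2*(1 - 4)) = 58 + 4*(-2*(-3)) = 58 + 4*6 = 58 + 24 = 82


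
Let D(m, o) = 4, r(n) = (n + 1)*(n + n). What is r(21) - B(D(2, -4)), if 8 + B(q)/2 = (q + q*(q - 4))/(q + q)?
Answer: 939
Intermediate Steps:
r(n) = 2*n*(1 + n) (r(n) = (1 + n)*(2*n) = 2*n*(1 + n))
B(q) = -16 + (q + q*(-4 + q))/q (B(q) = -16 + 2*((q + q*(q - 4))/(q + q)) = -16 + 2*((q + q*(-4 + q))/((2*q))) = -16 + 2*((q + q*(-4 + q))*(1/(2*q))) = -16 + 2*((q + q*(-4 + q))/(2*q)) = -16 + (q + q*(-4 + q))/q)
r(21) - B(D(2, -4)) = 2*21*(1 + 21) - (-19 + 4) = 2*21*22 - 1*(-15) = 924 + 15 = 939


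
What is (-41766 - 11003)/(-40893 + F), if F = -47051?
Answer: 52769/87944 ≈ 0.60003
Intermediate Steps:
(-41766 - 11003)/(-40893 + F) = (-41766 - 11003)/(-40893 - 47051) = -52769/(-87944) = -52769*(-1/87944) = 52769/87944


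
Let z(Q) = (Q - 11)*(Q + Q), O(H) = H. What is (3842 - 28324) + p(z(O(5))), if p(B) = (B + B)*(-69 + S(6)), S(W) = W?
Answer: -16922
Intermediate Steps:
z(Q) = 2*Q*(-11 + Q) (z(Q) = (-11 + Q)*(2*Q) = 2*Q*(-11 + Q))
p(B) = -126*B (p(B) = (B + B)*(-69 + 6) = (2*B)*(-63) = -126*B)
(3842 - 28324) + p(z(O(5))) = (3842 - 28324) - 252*5*(-11 + 5) = -24482 - 252*5*(-6) = -24482 - 126*(-60) = -24482 + 7560 = -16922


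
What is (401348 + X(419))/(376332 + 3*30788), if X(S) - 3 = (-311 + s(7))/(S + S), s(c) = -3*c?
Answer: 56055301/65461208 ≈ 0.85631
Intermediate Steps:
X(S) = 3 - 166/S (X(S) = 3 + (-311 - 3*7)/(S + S) = 3 + (-311 - 21)/((2*S)) = 3 - 166/S)
(401348 + X(419))/(376332 + 3*30788) = (401348 + (3 - 166/419))/(376332 + 3*30788) = (401348 + (3 - 166*1/419))/(376332 + 92364) = (401348 + (3 - 166/419))/468696 = (401348 + 1091/419)*(1/468696) = (168165903/419)*(1/468696) = 56055301/65461208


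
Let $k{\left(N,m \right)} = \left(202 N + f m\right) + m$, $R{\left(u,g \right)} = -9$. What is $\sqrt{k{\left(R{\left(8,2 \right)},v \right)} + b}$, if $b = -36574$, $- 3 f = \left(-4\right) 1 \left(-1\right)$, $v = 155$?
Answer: $\frac{i \sqrt{345993}}{3} \approx 196.07 i$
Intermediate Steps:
$f = - \frac{4}{3}$ ($f = - \frac{\left(-4\right) 1 \left(-1\right)}{3} = - \frac{\left(-4\right) \left(-1\right)}{3} = \left(- \frac{1}{3}\right) 4 = - \frac{4}{3} \approx -1.3333$)
$k{\left(N,m \right)} = 202 N - \frac{m}{3}$ ($k{\left(N,m \right)} = \left(202 N - \frac{4 m}{3}\right) + m = 202 N - \frac{m}{3}$)
$\sqrt{k{\left(R{\left(8,2 \right)},v \right)} + b} = \sqrt{\left(202 \left(-9\right) - \frac{155}{3}\right) - 36574} = \sqrt{\left(-1818 - \frac{155}{3}\right) - 36574} = \sqrt{- \frac{5609}{3} - 36574} = \sqrt{- \frac{115331}{3}} = \frac{i \sqrt{345993}}{3}$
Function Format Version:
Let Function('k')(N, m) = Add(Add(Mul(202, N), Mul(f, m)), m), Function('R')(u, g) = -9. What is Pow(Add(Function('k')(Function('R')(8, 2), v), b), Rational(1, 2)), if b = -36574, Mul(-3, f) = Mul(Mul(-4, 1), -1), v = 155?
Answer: Mul(Rational(1, 3), I, Pow(345993, Rational(1, 2))) ≈ Mul(196.07, I)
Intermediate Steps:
f = Rational(-4, 3) (f = Mul(Rational(-1, 3), Mul(Mul(-4, 1), -1)) = Mul(Rational(-1, 3), Mul(-4, -1)) = Mul(Rational(-1, 3), 4) = Rational(-4, 3) ≈ -1.3333)
Function('k')(N, m) = Add(Mul(202, N), Mul(Rational(-1, 3), m)) (Function('k')(N, m) = Add(Add(Mul(202, N), Mul(Rational(-4, 3), m)), m) = Add(Mul(202, N), Mul(Rational(-1, 3), m)))
Pow(Add(Function('k')(Function('R')(8, 2), v), b), Rational(1, 2)) = Pow(Add(Add(Mul(202, -9), Mul(Rational(-1, 3), 155)), -36574), Rational(1, 2)) = Pow(Add(Add(-1818, Rational(-155, 3)), -36574), Rational(1, 2)) = Pow(Add(Rational(-5609, 3), -36574), Rational(1, 2)) = Pow(Rational(-115331, 3), Rational(1, 2)) = Mul(Rational(1, 3), I, Pow(345993, Rational(1, 2)))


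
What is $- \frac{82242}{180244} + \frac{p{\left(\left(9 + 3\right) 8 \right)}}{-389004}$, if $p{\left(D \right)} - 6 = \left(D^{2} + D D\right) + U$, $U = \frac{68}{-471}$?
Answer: $- \frac{1039608268378}{2064029063481} \approx -0.50368$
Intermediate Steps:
$U = - \frac{68}{471}$ ($U = 68 \left(- \frac{1}{471}\right) = - \frac{68}{471} \approx -0.14437$)
$p{\left(D \right)} = \frac{2758}{471} + 2 D^{2}$ ($p{\left(D \right)} = 6 - \left(\frac{68}{471} - D^{2} - D D\right) = 6 + \left(\left(D^{2} + D^{2}\right) - \frac{68}{471}\right) = 6 + \left(2 D^{2} - \frac{68}{471}\right) = 6 + \left(- \frac{68}{471} + 2 D^{2}\right) = \frac{2758}{471} + 2 D^{2}$)
$- \frac{82242}{180244} + \frac{p{\left(\left(9 + 3\right) 8 \right)}}{-389004} = - \frac{82242}{180244} + \frac{\frac{2758}{471} + 2 \left(\left(9 + 3\right) 8\right)^{2}}{-389004} = \left(-82242\right) \frac{1}{180244} + \left(\frac{2758}{471} + 2 \left(12 \cdot 8\right)^{2}\right) \left(- \frac{1}{389004}\right) = - \frac{41121}{90122} + \left(\frac{2758}{471} + 2 \cdot 96^{2}\right) \left(- \frac{1}{389004}\right) = - \frac{41121}{90122} + \left(\frac{2758}{471} + 2 \cdot 9216\right) \left(- \frac{1}{389004}\right) = - \frac{41121}{90122} + \left(\frac{2758}{471} + 18432\right) \left(- \frac{1}{389004}\right) = - \frac{41121}{90122} + \frac{8684230}{471} \left(- \frac{1}{389004}\right) = - \frac{41121}{90122} - \frac{4342115}{91610442} = - \frac{1039608268378}{2064029063481}$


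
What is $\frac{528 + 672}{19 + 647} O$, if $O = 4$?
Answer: $\frac{800}{111} \approx 7.2072$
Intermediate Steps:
$\frac{528 + 672}{19 + 647} O = \frac{528 + 672}{19 + 647} \cdot 4 = \frac{1200}{666} \cdot 4 = 1200 \cdot \frac{1}{666} \cdot 4 = \frac{200}{111} \cdot 4 = \frac{800}{111}$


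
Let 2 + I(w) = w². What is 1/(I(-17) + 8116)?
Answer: 1/8403 ≈ 0.00011901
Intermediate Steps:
I(w) = -2 + w²
1/(I(-17) + 8116) = 1/((-2 + (-17)²) + 8116) = 1/((-2 + 289) + 8116) = 1/(287 + 8116) = 1/8403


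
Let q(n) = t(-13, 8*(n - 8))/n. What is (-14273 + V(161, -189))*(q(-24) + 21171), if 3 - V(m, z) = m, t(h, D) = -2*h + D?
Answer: -3667883977/12 ≈ -3.0566e+8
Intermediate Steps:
t(h, D) = D - 2*h
V(m, z) = 3 - m
q(n) = (-38 + 8*n)/n (q(n) = (8*(n - 8) - 2*(-13))/n = (8*(-8 + n) + 26)/n = ((-64 + 8*n) + 26)/n = (-38 + 8*n)/n)
(-14273 + V(161, -189))*(q(-24) + 21171) = (-14273 + (3 - 1*161))*((8 - 38/(-24)) + 21171) = (-14273 + (3 - 161))*((8 - 38*(-1/24)) + 21171) = (-14273 - 158)*((8 + 19/12) + 21171) = -14431*(115/12 + 21171) = -14431*254167/12 = -3667883977/12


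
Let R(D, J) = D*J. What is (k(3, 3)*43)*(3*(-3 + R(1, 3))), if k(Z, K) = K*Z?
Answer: 0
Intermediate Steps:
(k(3, 3)*43)*(3*(-3 + R(1, 3))) = ((3*3)*43)*(3*(-3 + 1*3)) = (9*43)*(3*(-3 + 3)) = 387*(3*0) = 387*0 = 0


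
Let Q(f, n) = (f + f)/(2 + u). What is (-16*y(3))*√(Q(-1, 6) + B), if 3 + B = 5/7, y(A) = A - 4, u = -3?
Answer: 16*I*√14/7 ≈ 8.5524*I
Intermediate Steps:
Q(f, n) = -2*f (Q(f, n) = (f + f)/(2 - 3) = (2*f)/(-1) = (2*f)*(-1) = -2*f)
y(A) = -4 + A
B = -16/7 (B = -3 + 5/7 = -16/7 ≈ -2.2857)
(-16*y(3))*√(Q(-1, 6) + B) = (-16*(-4 + 3))*√(-2*(-1) - 16/7) = (-16*(-1))*√(2 - 16/7) = 16*√(-2/7) = 16*(I*√14/7) = 16*I*√14/7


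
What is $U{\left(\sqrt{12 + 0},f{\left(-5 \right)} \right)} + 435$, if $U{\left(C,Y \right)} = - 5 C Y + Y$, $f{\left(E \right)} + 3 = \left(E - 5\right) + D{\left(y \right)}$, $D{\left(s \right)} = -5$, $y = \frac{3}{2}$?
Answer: $417 + 180 \sqrt{3} \approx 728.77$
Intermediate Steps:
$y = \frac{3}{2}$ ($y = 3 \cdot \frac{1}{2} = \frac{3}{2} \approx 1.5$)
$f{\left(E \right)} = -13 + E$ ($f{\left(E \right)} = -3 + \left(\left(E - 5\right) - 5\right) = -3 + \left(\left(-5 + E\right) - 5\right) = -3 + \left(-10 + E\right) = -13 + E$)
$U{\left(C,Y \right)} = Y - 5 C Y$ ($U{\left(C,Y \right)} = - 5 C Y + Y = Y - 5 C Y$)
$U{\left(\sqrt{12 + 0},f{\left(-5 \right)} \right)} + 435 = \left(-13 - 5\right) \left(1 - 5 \sqrt{12 + 0}\right) + 435 = - 18 \left(1 - 5 \sqrt{12}\right) + 435 = - 18 \left(1 - 5 \cdot 2 \sqrt{3}\right) + 435 = - 18 \left(1 - 10 \sqrt{3}\right) + 435 = \left(-18 + 180 \sqrt{3}\right) + 435 = 417 + 180 \sqrt{3}$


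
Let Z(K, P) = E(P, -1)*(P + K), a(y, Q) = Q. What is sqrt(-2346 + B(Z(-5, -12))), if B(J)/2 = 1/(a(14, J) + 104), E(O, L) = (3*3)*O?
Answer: I*sqrt(2207350430)/970 ≈ 48.435*I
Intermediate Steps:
E(O, L) = 9*O
Z(K, P) = 9*P*(K + P) (Z(K, P) = (9*P)*(P + K) = (9*P)*(K + P) = 9*P*(K + P))
B(J) = 2/(104 + J) (B(J) = 2/(J + 104) = 2/(104 + J))
sqrt(-2346 + B(Z(-5, -12))) = sqrt(-2346 + 2/(104 + 9*(-12)*(-5 - 12))) = sqrt(-2346 + 2/(104 + 9*(-12)*(-17))) = sqrt(-2346 + 2/(104 + 1836)) = sqrt(-2346 + 2/1940) = sqrt(-2346 + 2*(1/1940)) = sqrt(-2346 + 1/970) = sqrt(-2275619/970) = I*sqrt(2207350430)/970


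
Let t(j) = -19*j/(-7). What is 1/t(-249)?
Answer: -7/4731 ≈ -0.0014796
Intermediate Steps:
t(j) = 19*j/7 (t(j) = -19*j*(-1)/7 = -(-19)*j/7 = 19*j/7)
1/t(-249) = 1/((19/7)*(-249)) = 1/(-4731/7) = -7/4731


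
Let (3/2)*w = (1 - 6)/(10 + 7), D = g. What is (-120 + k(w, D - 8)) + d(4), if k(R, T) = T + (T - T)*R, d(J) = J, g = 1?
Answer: -123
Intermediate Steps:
D = 1
w = -10/51 (w = 2*((1 - 6)/(10 + 7))/3 = 2*(-5/17)/3 = 2*(-5*1/17)/3 = (2/3)*(-5/17) = -10/51 ≈ -0.19608)
k(R, T) = T (k(R, T) = T + 0*R = T + 0 = T)
(-120 + k(w, D - 8)) + d(4) = (-120 + (1 - 8)) + 4 = (-120 - 7) + 4 = -127 + 4 = -123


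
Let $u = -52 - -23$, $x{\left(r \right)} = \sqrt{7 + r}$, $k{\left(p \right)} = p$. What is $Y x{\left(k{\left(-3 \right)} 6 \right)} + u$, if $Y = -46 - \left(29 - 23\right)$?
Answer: $-29 - 52 i \sqrt{11} \approx -29.0 - 172.46 i$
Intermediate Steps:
$Y = -52$ ($Y = -46 - \left(29 - 23\right) = -46 - 6 = -52$)
$u = -29$ ($u = -52 + 23 = -29$)
$Y x{\left(k{\left(-3 \right)} 6 \right)} + u = - 52 \sqrt{7 - 18} - 29 = - 52 \sqrt{-11} - 29 = - 52 i \sqrt{11} - 29 = -29 - 52 i \sqrt{11}$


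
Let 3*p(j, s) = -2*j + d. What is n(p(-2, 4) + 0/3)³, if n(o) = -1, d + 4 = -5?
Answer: -1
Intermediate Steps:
d = -9 (d = -4 - 5 = -9)
p(j, s) = -3 - 2*j/3 (p(j, s) = (-2*j - 9)/3 = (-9 - 2*j)/3 = -3 - 2*j/3)
n(p(-2, 4) + 0/3)³ = (-1)³ = -1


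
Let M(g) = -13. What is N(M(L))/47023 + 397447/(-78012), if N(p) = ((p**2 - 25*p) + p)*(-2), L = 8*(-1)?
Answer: -18764197825/3668358276 ≈ -5.1152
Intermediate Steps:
L = -8
N(p) = -2*p**2 + 48*p (N(p) = (p**2 - 24*p)*(-2) = -2*p**2 + 48*p)
N(M(L))/47023 + 397447/(-78012) = (2*(-13)*(24 - 1*(-13)))/47023 + 397447/(-78012) = (2*(-13)*(24 + 13))*(1/47023) + 397447*(-1/78012) = (2*(-13)*37)*(1/47023) - 397447/78012 = -962*1/47023 - 397447/78012 = -962/47023 - 397447/78012 = -18764197825/3668358276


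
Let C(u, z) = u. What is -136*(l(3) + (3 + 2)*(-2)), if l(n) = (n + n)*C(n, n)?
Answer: -1088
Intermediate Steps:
l(n) = 2*n² (l(n) = (n + n)*n = (2*n)*n = 2*n²)
-136*(l(3) + (3 + 2)*(-2)) = -136*(2*3² + (3 + 2)*(-2)) = -136*(2*9 + 5*(-2)) = -136*(18 - 10) = -136*8 = -1088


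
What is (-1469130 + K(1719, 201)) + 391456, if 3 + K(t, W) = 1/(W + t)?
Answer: -2069139839/1920 ≈ -1.0777e+6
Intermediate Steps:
K(t, W) = -3 + 1/(W + t)
(-1469130 + K(1719, 201)) + 391456 = (-1469130 + (1 - 3*201 - 3*1719)/(201 + 1719)) + 391456 = (-1469130 + (1 - 603 - 5157)/1920) + 391456 = (-1469130 + (1/1920)*(-5759)) + 391456 = (-1469130 - 5759/1920) + 391456 = -2820735359/1920 + 391456 = -2069139839/1920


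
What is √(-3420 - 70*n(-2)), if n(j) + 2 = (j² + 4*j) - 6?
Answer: 2*I*√645 ≈ 50.794*I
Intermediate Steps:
n(j) = -8 + j² + 4*j (n(j) = -2 + ((j² + 4*j) - 6) = -2 + (-6 + j² + 4*j) = -8 + j² + 4*j)
√(-3420 - 70*n(-2)) = √(-3420 - 70*(-8 + (-2)² + 4*(-2))) = √(-3420 - 70*(-8 + 4 - 8)) = √(-3420 - 70*(-12)) = √(-3420 + 840) = √(-2580) = 2*I*√645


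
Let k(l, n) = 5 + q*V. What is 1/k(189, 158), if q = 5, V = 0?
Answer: 1/5 ≈ 0.20000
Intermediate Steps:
k(l, n) = 5 (k(l, n) = 5 + 5*0 = 5 + 0 = 5)
1/k(189, 158) = 1/5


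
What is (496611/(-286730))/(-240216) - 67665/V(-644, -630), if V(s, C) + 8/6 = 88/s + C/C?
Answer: 750351971361186099/5211703115120 ≈ 1.4397e+5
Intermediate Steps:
V(s, C) = -⅓ + 88/s (V(s, C) = -4/3 + (88/s + C/C) = -4/3 + (88/s + 1) = -4/3 + (1 + 88/s) = -⅓ + 88/s)
(496611/(-286730))/(-240216) - 67665/V(-644, -630) = (496611/(-286730))/(-240216) - 67665*(-1932/(264 - 1*(-644))) = (496611*(-1/286730))*(-1/240216) - 67665*(-1932/(264 + 644)) = -496611/286730*(-1/240216) - 67665/((⅓)*(-1/644)*908) = 165537/22959044560 - 67665/(-227/483) = 165537/22959044560 - 67665*(-483/227) = 165537/22959044560 + 32682195/227 = 750351971361186099/5211703115120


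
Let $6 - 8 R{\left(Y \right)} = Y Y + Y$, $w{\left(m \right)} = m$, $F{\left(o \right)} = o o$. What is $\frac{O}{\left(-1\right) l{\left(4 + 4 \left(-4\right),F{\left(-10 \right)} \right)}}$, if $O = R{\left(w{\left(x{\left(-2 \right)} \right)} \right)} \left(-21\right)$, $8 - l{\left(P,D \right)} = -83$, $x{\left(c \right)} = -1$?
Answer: $\frac{9}{52} \approx 0.17308$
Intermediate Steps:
$F{\left(o \right)} = o^{2}$
$R{\left(Y \right)} = \frac{3}{4} - \frac{Y}{8} - \frac{Y^{2}}{8}$ ($R{\left(Y \right)} = \frac{3}{4} - \frac{Y Y + Y}{8} = \frac{3}{4} - \frac{Y^{2} + Y}{8} = \frac{3}{4} - \frac{Y + Y^{2}}{8} = \frac{3}{4} - \left(\frac{Y}{8} + \frac{Y^{2}}{8}\right) = \frac{3}{4} - \frac{Y}{8} - \frac{Y^{2}}{8}$)
$l{\left(P,D \right)} = 91$ ($l{\left(P,D \right)} = 8 - -83 = 8 + 83 = 91$)
$O = - \frac{63}{4}$ ($O = \left(\frac{3}{4} - - \frac{1}{8} - \frac{\left(-1\right)^{2}}{8}\right) \left(-21\right) = \left(\frac{3}{4} + \frac{1}{8} - \frac{1}{8}\right) \left(-21\right) = \frac{3}{4} \left(-21\right) = - \frac{63}{4} \approx -15.75$)
$\frac{O}{\left(-1\right) l{\left(4 + 4 \left(-4\right),F{\left(-10 \right)} \right)}} = - \frac{63}{4 \left(\left(-1\right) 91\right)} = - \frac{63}{4 \left(-91\right)} = \left(- \frac{63}{4}\right) \left(- \frac{1}{91}\right) = \frac{9}{52}$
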